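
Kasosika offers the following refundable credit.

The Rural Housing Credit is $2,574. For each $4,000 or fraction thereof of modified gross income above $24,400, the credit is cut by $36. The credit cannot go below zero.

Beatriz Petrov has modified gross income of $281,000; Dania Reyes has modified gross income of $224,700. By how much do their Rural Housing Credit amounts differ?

Beatriz ($281,000): Rural Housing Credit: income exceeds $24,400 by $256,600, which is 65 full-or-partial $4,000 increments; reduction = 65 × $36 = $2,340, leaving $234.
Dania ($224,700): Rural Housing Credit: income exceeds $24,400 by $200,300, which is 51 full-or-partial $4,000 increments; reduction = 51 × $36 = $1,836, leaving $738.
Difference: |$234 − $738| = $504.

$504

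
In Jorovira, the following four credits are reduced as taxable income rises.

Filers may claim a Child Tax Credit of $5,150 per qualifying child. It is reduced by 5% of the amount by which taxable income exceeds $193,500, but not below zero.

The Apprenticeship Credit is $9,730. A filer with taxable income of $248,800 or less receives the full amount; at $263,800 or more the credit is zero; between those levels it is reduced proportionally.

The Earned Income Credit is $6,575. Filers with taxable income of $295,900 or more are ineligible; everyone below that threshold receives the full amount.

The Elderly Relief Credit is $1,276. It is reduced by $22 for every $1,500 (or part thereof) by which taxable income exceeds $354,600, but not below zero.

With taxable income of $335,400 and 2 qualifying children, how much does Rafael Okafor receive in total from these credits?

Child Tax Credit: base = 2 × $5,150 = $10,300. 5% of the $141,900 excess over $193,500 is $7,095; credit = $10,300 − $7,095 = $3,205.
Apprenticeship Credit: $335,400 is at or above $263,800, so the credit is $0.
Earned Income Credit: $335,400 meets or exceeds the $295,900 cutoff, so the credit is $0.
Elderly Relief Credit: $335,400 is at or below the $354,600 threshold, so the full $1,276 applies.
Total: $3,205 + $0 + $0 + $1,276 = $4,481.

$4,481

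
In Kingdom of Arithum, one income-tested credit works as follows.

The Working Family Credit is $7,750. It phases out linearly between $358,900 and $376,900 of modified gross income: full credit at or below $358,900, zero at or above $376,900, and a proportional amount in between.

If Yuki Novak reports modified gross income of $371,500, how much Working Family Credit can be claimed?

$2,325

Working Family Credit: $371,500 is $12,600 into a $18,000 phase-out range, leaving 5,400/18,000 of the credit: $7,750 × 5,400/18,000 = $2,325.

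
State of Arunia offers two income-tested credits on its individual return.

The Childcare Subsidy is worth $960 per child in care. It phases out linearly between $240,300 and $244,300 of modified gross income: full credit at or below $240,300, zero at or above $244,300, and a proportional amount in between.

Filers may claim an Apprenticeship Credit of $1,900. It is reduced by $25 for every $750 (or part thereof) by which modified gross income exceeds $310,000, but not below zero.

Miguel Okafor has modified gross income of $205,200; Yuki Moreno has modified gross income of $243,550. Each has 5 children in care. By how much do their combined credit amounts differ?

$3,900

Miguel ($205,200): Childcare Subsidy: base = 5 × $960 = $4,800. $205,200 is at or below the $240,300 threshold, so the full $4,800 applies. Apprenticeship Credit: $205,200 is at or below the $310,000 threshold, so the full $1,900 applies. total $4,800 + $1,900 = $6,700
Yuki ($243,550): Childcare Subsidy: base = 5 × $960 = $4,800. $243,550 is $3,250 into a $4,000 phase-out range, leaving 750/4,000 of the credit: $4,800 × 750/4,000 = $900. Apprenticeship Credit: $243,550 is at or below the $310,000 threshold, so the full $1,900 applies. total $900 + $1,900 = $2,800
Difference: |$6,700 − $2,800| = $3,900.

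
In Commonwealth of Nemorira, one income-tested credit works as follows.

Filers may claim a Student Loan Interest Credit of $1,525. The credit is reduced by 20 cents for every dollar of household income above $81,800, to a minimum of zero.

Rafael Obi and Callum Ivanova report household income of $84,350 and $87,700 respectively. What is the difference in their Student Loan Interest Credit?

Rafael ($84,350): Student Loan Interest Credit: 20% of the $2,550 excess over $81,800 is $510; credit = $1,525 − $510 = $1,015.
Callum ($87,700): Student Loan Interest Credit: 20% of the $5,900 excess over $81,800 is $1,180; credit = $1,525 − $1,180 = $345.
Difference: |$1,015 − $345| = $670.

$670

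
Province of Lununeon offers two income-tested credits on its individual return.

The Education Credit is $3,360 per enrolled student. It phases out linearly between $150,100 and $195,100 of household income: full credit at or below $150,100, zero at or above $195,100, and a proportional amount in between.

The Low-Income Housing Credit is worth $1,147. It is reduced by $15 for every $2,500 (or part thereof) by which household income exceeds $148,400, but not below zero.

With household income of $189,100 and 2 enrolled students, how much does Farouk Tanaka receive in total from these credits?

$1,788

Education Credit: base = 2 × $3,360 = $6,720. $189,100 is $39,000 into a $45,000 phase-out range, leaving 6,000/45,000 of the credit: $6,720 × 6,000/45,000 = $896.
Low-Income Housing Credit: income exceeds $148,400 by $40,700, which is 17 full-or-partial $2,500 increments; reduction = 17 × $15 = $255, leaving $892.
Total: $896 + $892 = $1,788.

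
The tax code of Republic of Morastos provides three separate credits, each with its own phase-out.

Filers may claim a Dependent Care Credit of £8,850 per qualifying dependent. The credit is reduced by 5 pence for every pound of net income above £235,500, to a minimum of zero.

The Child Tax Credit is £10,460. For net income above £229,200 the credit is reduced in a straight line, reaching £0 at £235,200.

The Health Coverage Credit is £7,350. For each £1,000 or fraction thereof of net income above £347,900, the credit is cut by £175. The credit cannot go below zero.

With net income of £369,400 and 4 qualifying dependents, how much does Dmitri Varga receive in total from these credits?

£32,205

Dependent Care Credit: base = 4 × £8,850 = £35,400. 5% of the £133,900 excess over £235,500 is £6,695; credit = £35,400 − £6,695 = £28,705.
Child Tax Credit: £369,400 is at or above £235,200, so the credit is £0.
Health Coverage Credit: income exceeds £347,900 by £21,500, which is 22 full-or-partial £1,000 increments; reduction = 22 × £175 = £3,850, leaving £3,500.
Total: £28,705 + £0 + £3,500 = £32,205.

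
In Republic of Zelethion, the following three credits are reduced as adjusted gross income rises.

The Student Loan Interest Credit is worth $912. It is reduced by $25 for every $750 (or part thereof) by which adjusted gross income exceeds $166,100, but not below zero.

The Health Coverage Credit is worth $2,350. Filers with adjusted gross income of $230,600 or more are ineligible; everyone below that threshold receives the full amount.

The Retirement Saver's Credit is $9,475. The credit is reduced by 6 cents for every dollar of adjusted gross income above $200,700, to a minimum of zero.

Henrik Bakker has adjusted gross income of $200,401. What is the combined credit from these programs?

$11,825

Student Loan Interest Credit: income exceeds $166,100 by $34,301 → 46 increments × $25 = $1,150 ≥ base, so the credit is $0.
Health Coverage Credit: $200,401 is below the $230,600 cutoff, so the full $2,350 applies.
Retirement Saver's Credit: $200,401 is at or below the $200,700 threshold, so the full $9,475 applies.
Total: $0 + $2,350 + $9,475 = $11,825.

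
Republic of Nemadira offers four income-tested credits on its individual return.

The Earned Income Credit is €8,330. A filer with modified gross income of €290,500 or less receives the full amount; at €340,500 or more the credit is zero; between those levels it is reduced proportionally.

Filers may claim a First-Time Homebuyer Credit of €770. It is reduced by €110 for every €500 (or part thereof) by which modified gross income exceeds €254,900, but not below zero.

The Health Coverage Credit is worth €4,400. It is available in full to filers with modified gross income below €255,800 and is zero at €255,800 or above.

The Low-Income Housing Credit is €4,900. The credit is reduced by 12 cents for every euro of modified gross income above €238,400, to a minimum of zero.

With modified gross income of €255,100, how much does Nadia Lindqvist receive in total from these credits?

€16,286

Earned Income Credit: €255,100 is at or below the €290,500 threshold, so the full €8,330 applies.
First-Time Homebuyer Credit: income exceeds €254,900 by €200, which is 1 full-or-partial €500 increment; reduction = 1 × €110 = €110, leaving €660.
Health Coverage Credit: €255,100 is below the €255,800 cutoff, so the full €4,400 applies.
Low-Income Housing Credit: 12% of the €16,700 excess over €238,400 is €2,004; credit = €4,900 − €2,004 = €2,896.
Total: €8,330 + €660 + €4,400 + €2,896 = €16,286.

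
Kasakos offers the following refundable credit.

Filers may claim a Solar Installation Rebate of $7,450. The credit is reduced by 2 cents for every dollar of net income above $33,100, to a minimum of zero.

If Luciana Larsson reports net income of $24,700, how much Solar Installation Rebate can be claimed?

Solar Installation Rebate: $24,700 is at or below the $33,100 threshold, so the full $7,450 applies.

$7,450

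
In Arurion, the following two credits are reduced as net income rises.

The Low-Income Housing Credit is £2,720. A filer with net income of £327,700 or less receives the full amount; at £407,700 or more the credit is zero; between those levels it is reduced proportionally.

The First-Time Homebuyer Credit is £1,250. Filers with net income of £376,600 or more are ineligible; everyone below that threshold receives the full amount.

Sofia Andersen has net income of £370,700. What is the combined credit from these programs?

Low-Income Housing Credit: £370,700 is £43,000 into a £80,000 phase-out range, leaving 37,000/80,000 of the credit: £2,720 × 37,000/80,000 = £1,258.
First-Time Homebuyer Credit: £370,700 is below the £376,600 cutoff, so the full £1,250 applies.
Total: £1,258 + £1,250 = £2,508.

£2,508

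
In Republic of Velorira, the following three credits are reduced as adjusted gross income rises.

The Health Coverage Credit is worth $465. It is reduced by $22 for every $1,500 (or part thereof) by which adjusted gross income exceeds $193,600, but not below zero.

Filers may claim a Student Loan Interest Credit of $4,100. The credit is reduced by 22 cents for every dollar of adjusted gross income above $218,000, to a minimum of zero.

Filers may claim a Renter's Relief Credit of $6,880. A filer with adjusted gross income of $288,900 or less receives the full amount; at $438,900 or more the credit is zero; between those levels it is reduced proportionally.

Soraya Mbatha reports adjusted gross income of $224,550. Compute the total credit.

Health Coverage Credit: income exceeds $193,600 by $30,950, which is 21 full-or-partial $1,500 increments; reduction = 21 × $22 = $462, leaving $3.
Student Loan Interest Credit: 22% of the $6,550 excess over $218,000 is $1,441; credit = $4,100 − $1,441 = $2,659.
Renter's Relief Credit: $224,550 is at or below the $288,900 threshold, so the full $6,880 applies.
Total: $3 + $2,659 + $6,880 = $9,542.

$9,542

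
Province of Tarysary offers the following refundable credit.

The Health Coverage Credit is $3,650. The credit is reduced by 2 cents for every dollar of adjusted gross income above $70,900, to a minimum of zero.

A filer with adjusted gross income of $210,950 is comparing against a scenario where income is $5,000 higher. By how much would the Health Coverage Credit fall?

At $210,950 — 2% of the $140,050 excess over $70,900 is $2,801; credit = $3,650 − $2,801 = $849.
At $215,950 — 2% of the $145,050 excess over $70,900 is $2,901; credit = $3,650 − $2,901 = $749.
Lost: $849 − $749 = $100.

$100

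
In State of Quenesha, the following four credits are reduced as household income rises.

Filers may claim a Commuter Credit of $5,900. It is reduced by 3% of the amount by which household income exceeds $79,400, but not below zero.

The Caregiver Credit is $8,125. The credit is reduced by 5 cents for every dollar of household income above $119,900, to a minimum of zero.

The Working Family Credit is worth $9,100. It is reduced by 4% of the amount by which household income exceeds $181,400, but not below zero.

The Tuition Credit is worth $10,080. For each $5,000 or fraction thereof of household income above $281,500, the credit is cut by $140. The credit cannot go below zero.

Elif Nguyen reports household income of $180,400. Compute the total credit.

Commuter Credit: 3% of the $101,000 excess over $79,400 is $3,030; credit = $5,900 − $3,030 = $2,870.
Caregiver Credit: 5% of the $60,500 excess over $119,900 is $3,025; credit = $8,125 − $3,025 = $5,100.
Working Family Credit: $180,400 is at or below the $181,400 threshold, so the full $9,100 applies.
Tuition Credit: $180,400 is at or below the $281,500 threshold, so the full $10,080 applies.
Total: $2,870 + $5,100 + $9,100 + $10,080 = $27,150.

$27,150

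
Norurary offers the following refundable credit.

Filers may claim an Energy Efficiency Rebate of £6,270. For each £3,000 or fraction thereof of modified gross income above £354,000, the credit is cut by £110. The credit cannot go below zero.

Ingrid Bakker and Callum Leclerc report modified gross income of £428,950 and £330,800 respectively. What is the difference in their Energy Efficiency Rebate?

£2,750

Ingrid (£428,950): Energy Efficiency Rebate: income exceeds £354,000 by £74,950, which is 25 full-or-partial £3,000 increments; reduction = 25 × £110 = £2,750, leaving £3,520.
Callum (£330,800): Energy Efficiency Rebate: £330,800 is at or below the £354,000 threshold, so the full £6,270 applies.
Difference: |£3,520 − £6,270| = £2,750.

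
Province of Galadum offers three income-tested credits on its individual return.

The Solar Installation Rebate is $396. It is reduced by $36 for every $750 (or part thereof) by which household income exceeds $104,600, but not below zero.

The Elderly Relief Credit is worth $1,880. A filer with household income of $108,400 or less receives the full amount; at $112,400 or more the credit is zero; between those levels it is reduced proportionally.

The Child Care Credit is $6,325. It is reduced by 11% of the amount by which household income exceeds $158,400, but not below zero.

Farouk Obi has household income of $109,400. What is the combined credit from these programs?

Solar Installation Rebate: income exceeds $104,600 by $4,800, which is 7 full-or-partial $750 increments; reduction = 7 × $36 = $252, leaving $144.
Elderly Relief Credit: $109,400 is $1,000 into a $4,000 phase-out range, leaving 3,000/4,000 of the credit: $1,880 × 3,000/4,000 = $1,410.
Child Care Credit: $109,400 is at or below the $158,400 threshold, so the full $6,325 applies.
Total: $144 + $1,410 + $6,325 = $7,879.

$7,879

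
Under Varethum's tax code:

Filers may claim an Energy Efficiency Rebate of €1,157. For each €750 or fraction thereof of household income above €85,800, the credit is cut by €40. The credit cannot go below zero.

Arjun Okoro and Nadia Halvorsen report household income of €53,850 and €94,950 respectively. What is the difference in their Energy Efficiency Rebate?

€520

Arjun (€53,850): Energy Efficiency Rebate: €53,850 is at or below the €85,800 threshold, so the full €1,157 applies.
Nadia (€94,950): Energy Efficiency Rebate: income exceeds €85,800 by €9,150, which is 13 full-or-partial €750 increments; reduction = 13 × €40 = €520, leaving €637.
Difference: |€1,157 − €637| = €520.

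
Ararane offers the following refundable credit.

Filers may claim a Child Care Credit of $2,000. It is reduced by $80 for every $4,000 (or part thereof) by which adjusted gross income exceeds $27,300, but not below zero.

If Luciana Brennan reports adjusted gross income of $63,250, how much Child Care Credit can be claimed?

$1,280

Child Care Credit: income exceeds $27,300 by $35,950, which is 9 full-or-partial $4,000 increments; reduction = 9 × $80 = $720, leaving $1,280.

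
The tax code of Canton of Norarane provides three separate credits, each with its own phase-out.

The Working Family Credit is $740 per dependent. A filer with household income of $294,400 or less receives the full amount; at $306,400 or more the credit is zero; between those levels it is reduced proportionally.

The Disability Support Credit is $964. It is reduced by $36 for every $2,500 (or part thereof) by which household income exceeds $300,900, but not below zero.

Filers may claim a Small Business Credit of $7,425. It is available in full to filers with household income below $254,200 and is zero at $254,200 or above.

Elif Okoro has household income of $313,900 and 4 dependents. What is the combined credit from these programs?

$748

Working Family Credit: base = 4 × $740 = $2,960. $313,900 is at or above $306,400, so the credit is $0.
Disability Support Credit: income exceeds $300,900 by $13,000, which is 6 full-or-partial $2,500 increments; reduction = 6 × $36 = $216, leaving $748.
Small Business Credit: $313,900 meets or exceeds the $254,200 cutoff, so the credit is $0.
Total: $0 + $748 + $0 = $748.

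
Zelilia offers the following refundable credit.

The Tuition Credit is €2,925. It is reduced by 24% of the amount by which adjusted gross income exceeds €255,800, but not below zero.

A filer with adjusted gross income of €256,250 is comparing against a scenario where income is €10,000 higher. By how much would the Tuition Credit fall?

€2,400

At €256,250 — 24% of the €450 excess over €255,800 is €108; credit = €2,925 − €108 = €2,817.
At €266,250 — 24% of the €10,450 excess over €255,800 is €2,508; credit = €2,925 − €2,508 = €417.
Lost: €2,817 − €417 = €2,400.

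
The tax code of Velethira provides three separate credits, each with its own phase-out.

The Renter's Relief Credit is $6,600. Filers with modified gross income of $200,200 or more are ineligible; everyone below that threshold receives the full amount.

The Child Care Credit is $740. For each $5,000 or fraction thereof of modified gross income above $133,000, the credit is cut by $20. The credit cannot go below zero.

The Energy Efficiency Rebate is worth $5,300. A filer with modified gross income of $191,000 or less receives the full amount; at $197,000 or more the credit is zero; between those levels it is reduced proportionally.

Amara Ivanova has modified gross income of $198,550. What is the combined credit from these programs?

Renter's Relief Credit: $198,550 is below the $200,200 cutoff, so the full $6,600 applies.
Child Care Credit: income exceeds $133,000 by $65,550, which is 14 full-or-partial $5,000 increments; reduction = 14 × $20 = $280, leaving $460.
Energy Efficiency Rebate: $198,550 is at or above $197,000, so the credit is $0.
Total: $6,600 + $460 + $0 = $7,060.

$7,060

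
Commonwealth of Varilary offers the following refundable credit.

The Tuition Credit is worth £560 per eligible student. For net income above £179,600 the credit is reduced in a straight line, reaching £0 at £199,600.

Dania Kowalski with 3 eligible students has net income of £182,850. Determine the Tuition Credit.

£1,407

Tuition Credit: base = 3 × £560 = £1,680. £182,850 is £3,250 into a £20,000 phase-out range, leaving 16,750/20,000 of the credit: £1,680 × 16,750/20,000 = £1,407.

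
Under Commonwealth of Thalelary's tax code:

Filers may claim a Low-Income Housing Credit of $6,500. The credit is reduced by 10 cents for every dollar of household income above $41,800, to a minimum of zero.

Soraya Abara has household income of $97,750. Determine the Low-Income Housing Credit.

$905

Low-Income Housing Credit: 10% of the $55,950 excess over $41,800 is $5,595; credit = $6,500 − $5,595 = $905.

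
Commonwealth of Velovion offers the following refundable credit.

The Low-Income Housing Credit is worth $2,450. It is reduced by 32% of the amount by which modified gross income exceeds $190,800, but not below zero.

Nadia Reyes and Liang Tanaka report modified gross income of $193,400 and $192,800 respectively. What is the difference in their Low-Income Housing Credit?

Nadia ($193,400): Low-Income Housing Credit: 32% of the $2,600 excess over $190,800 is $832; credit = $2,450 − $832 = $1,618.
Liang ($192,800): Low-Income Housing Credit: 32% of the $2,000 excess over $190,800 is $640; credit = $2,450 − $640 = $1,810.
Difference: |$1,618 − $1,810| = $192.

$192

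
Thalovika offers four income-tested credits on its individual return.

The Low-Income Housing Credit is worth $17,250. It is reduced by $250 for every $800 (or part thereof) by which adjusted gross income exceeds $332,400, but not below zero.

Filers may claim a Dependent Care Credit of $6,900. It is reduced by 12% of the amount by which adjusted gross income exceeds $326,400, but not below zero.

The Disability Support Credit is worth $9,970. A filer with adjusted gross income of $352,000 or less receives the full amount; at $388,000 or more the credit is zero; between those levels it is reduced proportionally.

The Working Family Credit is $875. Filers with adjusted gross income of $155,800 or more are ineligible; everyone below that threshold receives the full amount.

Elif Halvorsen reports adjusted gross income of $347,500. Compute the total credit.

Low-Income Housing Credit: income exceeds $332,400 by $15,100, which is 19 full-or-partial $800 increments; reduction = 19 × $250 = $4,750, leaving $12,500.
Dependent Care Credit: 12% of the $21,100 excess over $326,400 is $2,532; credit = $6,900 − $2,532 = $4,368.
Disability Support Credit: $347,500 is at or below the $352,000 threshold, so the full $9,970 applies.
Working Family Credit: $347,500 meets or exceeds the $155,800 cutoff, so the credit is $0.
Total: $12,500 + $4,368 + $9,970 + $0 = $26,838.

$26,838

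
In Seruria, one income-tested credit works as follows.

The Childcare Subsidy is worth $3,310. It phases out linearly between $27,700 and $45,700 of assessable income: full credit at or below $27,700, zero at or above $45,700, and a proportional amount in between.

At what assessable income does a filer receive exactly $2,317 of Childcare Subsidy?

$2,317 is 2,317/3,310 of the full $3,310, so 993/3,310 of the $18,000 range has been used: income = $27,700 + $18,000 × 993/3,310 = $33,100.

$33,100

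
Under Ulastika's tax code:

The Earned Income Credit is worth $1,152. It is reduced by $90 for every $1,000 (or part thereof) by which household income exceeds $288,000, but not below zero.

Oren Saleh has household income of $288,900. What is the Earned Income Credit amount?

Earned Income Credit: income exceeds $288,000 by $900, which is 1 full-or-partial $1,000 increment; reduction = 1 × $90 = $90, leaving $1,062.

$1,062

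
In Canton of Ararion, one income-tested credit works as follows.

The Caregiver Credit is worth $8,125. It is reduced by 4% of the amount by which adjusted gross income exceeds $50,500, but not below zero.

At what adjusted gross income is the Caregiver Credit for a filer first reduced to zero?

The credit falls by 4% of each dollar above $50,500, so it reaches zero when the excess is $8,125 / 4% = $203,125: income = $50,500 + $203,125 = $253,625.

$253,625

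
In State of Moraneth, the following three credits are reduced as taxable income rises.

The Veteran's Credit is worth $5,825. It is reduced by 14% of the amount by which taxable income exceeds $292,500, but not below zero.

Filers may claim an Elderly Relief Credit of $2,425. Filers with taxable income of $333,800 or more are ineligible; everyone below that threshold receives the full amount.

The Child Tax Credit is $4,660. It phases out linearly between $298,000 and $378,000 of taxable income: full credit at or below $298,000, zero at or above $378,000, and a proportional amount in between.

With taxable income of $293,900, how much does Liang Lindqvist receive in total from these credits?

Veteran's Credit: 14% of the $1,400 excess over $292,500 is $196; credit = $5,825 − $196 = $5,629.
Elderly Relief Credit: $293,900 is below the $333,800 cutoff, so the full $2,425 applies.
Child Tax Credit: $293,900 is at or below the $298,000 threshold, so the full $4,660 applies.
Total: $5,629 + $2,425 + $4,660 = $12,714.

$12,714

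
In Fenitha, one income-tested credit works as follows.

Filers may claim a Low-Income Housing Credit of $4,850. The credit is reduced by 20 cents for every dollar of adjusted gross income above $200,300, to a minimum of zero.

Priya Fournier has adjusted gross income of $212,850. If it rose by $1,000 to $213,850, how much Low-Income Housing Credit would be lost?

$200

At $212,850 — 20% of the $12,550 excess over $200,300 is $2,510; credit = $4,850 − $2,510 = $2,340.
At $213,850 — 20% of the $13,550 excess over $200,300 is $2,710; credit = $4,850 − $2,710 = $2,140.
Lost: $2,340 − $2,140 = $200.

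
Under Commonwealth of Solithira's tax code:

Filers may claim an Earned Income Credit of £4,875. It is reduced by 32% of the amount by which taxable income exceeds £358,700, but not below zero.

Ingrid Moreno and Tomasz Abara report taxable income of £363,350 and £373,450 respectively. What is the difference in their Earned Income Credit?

Ingrid (£363,350): Earned Income Credit: 32% of the £4,650 excess over £358,700 is £1,488; credit = £4,875 − £1,488 = £3,387.
Tomasz (£373,450): Earned Income Credit: 32% of the £14,750 excess over £358,700 is £4,720; credit = £4,875 − £4,720 = £155.
Difference: |£3,387 − £155| = £3,232.

£3,232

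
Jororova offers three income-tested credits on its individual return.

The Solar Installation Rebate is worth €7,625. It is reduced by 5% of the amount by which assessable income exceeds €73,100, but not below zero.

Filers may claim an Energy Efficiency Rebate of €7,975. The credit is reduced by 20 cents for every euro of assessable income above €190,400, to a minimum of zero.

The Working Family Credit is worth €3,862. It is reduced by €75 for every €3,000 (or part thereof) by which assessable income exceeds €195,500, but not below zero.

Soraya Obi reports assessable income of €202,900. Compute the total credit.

€10,247

Solar Installation Rebate: 5% of the €129,800 excess over €73,100 is €6,490; credit = €7,625 − €6,490 = €1,135.
Energy Efficiency Rebate: 20% of the €12,500 excess over €190,400 is €2,500; credit = €7,975 − €2,500 = €5,475.
Working Family Credit: income exceeds €195,500 by €7,400, which is 3 full-or-partial €3,000 increments; reduction = 3 × €75 = €225, leaving €3,637.
Total: €1,135 + €5,475 + €3,637 = €10,247.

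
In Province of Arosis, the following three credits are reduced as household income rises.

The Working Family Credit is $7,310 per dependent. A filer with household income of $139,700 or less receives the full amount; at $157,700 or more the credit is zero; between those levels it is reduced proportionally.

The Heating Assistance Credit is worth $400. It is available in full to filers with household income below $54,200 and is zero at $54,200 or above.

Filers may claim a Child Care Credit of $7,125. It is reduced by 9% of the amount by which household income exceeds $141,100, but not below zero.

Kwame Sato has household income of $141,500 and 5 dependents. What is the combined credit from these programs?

$39,984

Working Family Credit: base = 5 × $7,310 = $36,550. $141,500 is $1,800 into a $18,000 phase-out range, leaving 16,200/18,000 of the credit: $36,550 × 16,200/18,000 = $32,895.
Heating Assistance Credit: $141,500 meets or exceeds the $54,200 cutoff, so the credit is $0.
Child Care Credit: 9% of the $400 excess over $141,100 is $36; credit = $7,125 − $36 = $7,089.
Total: $32,895 + $0 + $7,089 = $39,984.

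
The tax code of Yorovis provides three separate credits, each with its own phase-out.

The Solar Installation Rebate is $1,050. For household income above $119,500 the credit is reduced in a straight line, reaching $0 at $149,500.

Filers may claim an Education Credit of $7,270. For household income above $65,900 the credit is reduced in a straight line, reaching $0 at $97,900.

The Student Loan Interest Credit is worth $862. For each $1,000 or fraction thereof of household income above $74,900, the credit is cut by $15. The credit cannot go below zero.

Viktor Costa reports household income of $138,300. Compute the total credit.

Solar Installation Rebate: $138,300 is $18,800 into a $30,000 phase-out range, leaving 11,200/30,000 of the credit: $1,050 × 11,200/30,000 = $392.
Education Credit: $138,300 is at or above $97,900, so the credit is $0.
Student Loan Interest Credit: income exceeds $74,900 by $63,400 → 64 increments × $15 = $960 ≥ base, so the credit is $0.
Total: $392 + $0 + $0 = $392.

$392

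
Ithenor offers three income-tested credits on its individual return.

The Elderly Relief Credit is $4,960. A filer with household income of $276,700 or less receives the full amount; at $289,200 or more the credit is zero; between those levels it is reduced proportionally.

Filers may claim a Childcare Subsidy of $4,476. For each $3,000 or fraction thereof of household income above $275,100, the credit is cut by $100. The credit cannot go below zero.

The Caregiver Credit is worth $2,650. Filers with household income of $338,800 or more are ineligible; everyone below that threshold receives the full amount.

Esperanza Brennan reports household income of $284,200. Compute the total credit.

$8,710

Elderly Relief Credit: $284,200 is $7,500 into a $12,500 phase-out range, leaving 5,000/12,500 of the credit: $4,960 × 5,000/12,500 = $1,984.
Childcare Subsidy: income exceeds $275,100 by $9,100, which is 4 full-or-partial $3,000 increments; reduction = 4 × $100 = $400, leaving $4,076.
Caregiver Credit: $284,200 is below the $338,800 cutoff, so the full $2,650 applies.
Total: $1,984 + $4,076 + $2,650 = $8,710.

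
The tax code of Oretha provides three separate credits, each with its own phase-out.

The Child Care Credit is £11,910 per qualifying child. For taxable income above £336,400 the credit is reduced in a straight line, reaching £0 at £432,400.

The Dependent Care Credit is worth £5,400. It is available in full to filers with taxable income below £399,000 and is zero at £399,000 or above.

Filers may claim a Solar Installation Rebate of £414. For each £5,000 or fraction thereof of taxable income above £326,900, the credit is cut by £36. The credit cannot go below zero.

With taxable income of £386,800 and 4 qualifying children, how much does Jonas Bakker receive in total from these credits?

Child Care Credit: base = 4 × £11,910 = £47,640. £386,800 is £50,400 into a £96,000 phase-out range, leaving 45,600/96,000 of the credit: £47,640 × 45,600/96,000 = £22,629.
Dependent Care Credit: £386,800 is below the £399,000 cutoff, so the full £5,400 applies.
Solar Installation Rebate: income exceeds £326,900 by £59,900 → 12 increments × £36 = £432 ≥ base, so the credit is £0.
Total: £22,629 + £5,400 + £0 = £28,029.

£28,029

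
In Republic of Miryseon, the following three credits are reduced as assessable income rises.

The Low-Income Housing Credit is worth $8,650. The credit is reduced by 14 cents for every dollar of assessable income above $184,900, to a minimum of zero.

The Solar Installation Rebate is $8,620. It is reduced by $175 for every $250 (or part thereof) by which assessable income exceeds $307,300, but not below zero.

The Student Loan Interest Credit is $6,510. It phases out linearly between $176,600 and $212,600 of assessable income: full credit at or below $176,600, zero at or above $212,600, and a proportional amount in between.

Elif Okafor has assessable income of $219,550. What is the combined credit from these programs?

$12,419

Low-Income Housing Credit: 14% of the $34,650 excess over $184,900 is $4,851; credit = $8,650 − $4,851 = $3,799.
Solar Installation Rebate: $219,550 is at or below the $307,300 threshold, so the full $8,620 applies.
Student Loan Interest Credit: $219,550 is at or above $212,600, so the credit is $0.
Total: $3,799 + $8,620 + $0 = $12,419.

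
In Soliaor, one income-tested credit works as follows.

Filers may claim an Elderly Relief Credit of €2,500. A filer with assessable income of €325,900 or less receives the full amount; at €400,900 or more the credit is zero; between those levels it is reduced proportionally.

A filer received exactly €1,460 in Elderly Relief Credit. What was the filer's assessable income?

€1,460 is 1,460/2,500 of the full €2,500, so 1,040/2,500 of the €75,000 range has been used: income = €325,900 + €75,000 × 1,040/2,500 = €357,100.

€357,100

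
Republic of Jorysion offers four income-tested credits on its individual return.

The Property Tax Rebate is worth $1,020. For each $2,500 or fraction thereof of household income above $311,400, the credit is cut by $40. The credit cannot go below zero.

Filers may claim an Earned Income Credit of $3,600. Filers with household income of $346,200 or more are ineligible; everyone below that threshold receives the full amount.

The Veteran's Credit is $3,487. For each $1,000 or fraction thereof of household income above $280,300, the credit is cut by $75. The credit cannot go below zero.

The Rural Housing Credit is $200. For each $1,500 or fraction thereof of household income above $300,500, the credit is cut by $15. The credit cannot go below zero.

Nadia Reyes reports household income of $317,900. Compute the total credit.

$5,157

Property Tax Rebate: income exceeds $311,400 by $6,500, which is 3 full-or-partial $2,500 increments; reduction = 3 × $40 = $120, leaving $900.
Earned Income Credit: $317,900 is below the $346,200 cutoff, so the full $3,600 applies.
Veteran's Credit: income exceeds $280,300 by $37,600, which is 38 full-or-partial $1,000 increments; reduction = 38 × $75 = $2,850, leaving $637.
Rural Housing Credit: income exceeds $300,500 by $17,400, which is 12 full-or-partial $1,500 increments; reduction = 12 × $15 = $180, leaving $20.
Total: $900 + $3,600 + $637 + $20 = $5,157.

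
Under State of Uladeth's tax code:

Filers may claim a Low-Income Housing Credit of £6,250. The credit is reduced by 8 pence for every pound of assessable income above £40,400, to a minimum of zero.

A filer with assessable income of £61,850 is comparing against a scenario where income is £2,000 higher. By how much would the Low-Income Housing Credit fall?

At £61,850 — 8% of the £21,450 excess over £40,400 is £1,716; credit = £6,250 − £1,716 = £4,534.
At £63,850 — 8% of the £23,450 excess over £40,400 is £1,876; credit = £6,250 − £1,876 = £4,374.
Lost: £4,534 − £4,374 = £160.

£160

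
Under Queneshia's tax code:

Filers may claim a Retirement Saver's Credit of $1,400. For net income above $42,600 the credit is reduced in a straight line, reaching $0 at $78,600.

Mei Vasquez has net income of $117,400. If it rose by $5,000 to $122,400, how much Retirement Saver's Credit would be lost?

At $117,400 — $117,400 is at or above $78,600, so the credit is $0.
At $122,400 — $122,400 is at or above $78,600, so the credit is $0.
Lost: $0 − $0 = $0.

$0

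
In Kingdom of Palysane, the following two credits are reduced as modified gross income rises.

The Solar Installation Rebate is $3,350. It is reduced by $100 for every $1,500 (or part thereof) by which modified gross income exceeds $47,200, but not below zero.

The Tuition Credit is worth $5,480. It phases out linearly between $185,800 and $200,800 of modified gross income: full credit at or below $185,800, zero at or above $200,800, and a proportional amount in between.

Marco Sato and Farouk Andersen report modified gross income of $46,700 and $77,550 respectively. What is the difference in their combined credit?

$2,100

Marco ($46,700): Solar Installation Rebate: $46,700 is at or below the $47,200 threshold, so the full $3,350 applies. Tuition Credit: $46,700 is at or below the $185,800 threshold, so the full $5,480 applies. total $3,350 + $5,480 = $8,830
Farouk ($77,550): Solar Installation Rebate: income exceeds $47,200 by $30,350, which is 21 full-or-partial $1,500 increments; reduction = 21 × $100 = $2,100, leaving $1,250. Tuition Credit: $77,550 is at or below the $185,800 threshold, so the full $5,480 applies. total $1,250 + $5,480 = $6,730
Difference: |$8,830 − $6,730| = $2,100.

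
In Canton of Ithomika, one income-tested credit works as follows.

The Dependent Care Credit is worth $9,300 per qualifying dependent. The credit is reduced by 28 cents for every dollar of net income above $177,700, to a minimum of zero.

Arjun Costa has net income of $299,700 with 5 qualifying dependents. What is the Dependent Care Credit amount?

$12,340

Dependent Care Credit: base = 5 × $9,300 = $46,500. 28% of the $122,000 excess over $177,700 is $34,160; credit = $46,500 − $34,160 = $12,340.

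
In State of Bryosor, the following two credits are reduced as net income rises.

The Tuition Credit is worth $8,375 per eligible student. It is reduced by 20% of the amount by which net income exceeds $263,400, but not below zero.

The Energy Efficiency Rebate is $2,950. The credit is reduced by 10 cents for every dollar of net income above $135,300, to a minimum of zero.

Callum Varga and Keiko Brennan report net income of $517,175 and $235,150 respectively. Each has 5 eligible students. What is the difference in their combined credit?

Callum ($517,175): Tuition Credit: base = 5 × $8,375 = $41,875. 20% of the $253,775 excess over $263,400 is $50,755 ≥ base, so the credit is $0. Energy Efficiency Rebate: 10% of the $381,875 excess over $135,300 is $38,187.50 ≥ base, so the credit is $0. total $0 + $0 = $0
Keiko ($235,150): Tuition Credit: base = 5 × $8,375 = $41,875. $235,150 is at or below the $263,400 threshold, so the full $41,875 applies. Energy Efficiency Rebate: 10% of the $99,850 excess over $135,300 is $9,985 ≥ base, so the credit is $0. total $41,875 + $0 = $41,875
Difference: |$0 − $41,875| = $41,875.

$41,875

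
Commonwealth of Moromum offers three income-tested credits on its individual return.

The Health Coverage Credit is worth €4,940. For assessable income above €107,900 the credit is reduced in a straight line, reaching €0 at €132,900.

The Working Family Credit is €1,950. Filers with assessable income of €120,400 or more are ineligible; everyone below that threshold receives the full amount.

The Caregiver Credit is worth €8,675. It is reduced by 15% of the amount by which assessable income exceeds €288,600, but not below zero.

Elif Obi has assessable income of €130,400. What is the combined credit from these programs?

Health Coverage Credit: €130,400 is €22,500 into a €25,000 phase-out range, leaving 2,500/25,000 of the credit: €4,940 × 2,500/25,000 = €494.
Working Family Credit: €130,400 meets or exceeds the €120,400 cutoff, so the credit is €0.
Caregiver Credit: €130,400 is at or below the €288,600 threshold, so the full €8,675 applies.
Total: €494 + €0 + €8,675 = €9,169.

€9,169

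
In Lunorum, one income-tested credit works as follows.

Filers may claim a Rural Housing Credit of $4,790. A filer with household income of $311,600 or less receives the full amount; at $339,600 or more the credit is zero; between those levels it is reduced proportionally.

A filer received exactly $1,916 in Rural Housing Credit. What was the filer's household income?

$1,916 is 1,916/4,790 of the full $4,790, so 2,874/4,790 of the $28,000 range has been used: income = $311,600 + $28,000 × 2,874/4,790 = $328,400.

$328,400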